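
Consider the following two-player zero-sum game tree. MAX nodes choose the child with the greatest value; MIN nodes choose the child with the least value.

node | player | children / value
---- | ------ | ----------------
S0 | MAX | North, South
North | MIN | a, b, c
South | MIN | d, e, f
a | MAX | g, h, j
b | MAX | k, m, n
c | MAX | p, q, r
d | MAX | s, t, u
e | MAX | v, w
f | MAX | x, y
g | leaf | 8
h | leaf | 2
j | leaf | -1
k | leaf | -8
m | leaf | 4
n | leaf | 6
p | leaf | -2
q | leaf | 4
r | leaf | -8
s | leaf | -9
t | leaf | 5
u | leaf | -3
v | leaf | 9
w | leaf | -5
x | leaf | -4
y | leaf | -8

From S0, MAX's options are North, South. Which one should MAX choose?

North

a (MAX): max(8, 2, -1) = 8
b (MAX): max(-8, 4, 6) = 6
c (MAX): max(-2, 4, -8) = 4
North (MIN): min(8, 6, 4) = 4
d (MAX): max(-9, 5, -3) = 5
e (MAX): max(9, -5) = 9
f (MAX): max(-4, -8) = -4
South (MIN): min(5, 9, -4) = -4
S0 (MAX): max(4, -4) = 4
MAX at S0 wants the highest of {North=4, South=-4}, so chooses North.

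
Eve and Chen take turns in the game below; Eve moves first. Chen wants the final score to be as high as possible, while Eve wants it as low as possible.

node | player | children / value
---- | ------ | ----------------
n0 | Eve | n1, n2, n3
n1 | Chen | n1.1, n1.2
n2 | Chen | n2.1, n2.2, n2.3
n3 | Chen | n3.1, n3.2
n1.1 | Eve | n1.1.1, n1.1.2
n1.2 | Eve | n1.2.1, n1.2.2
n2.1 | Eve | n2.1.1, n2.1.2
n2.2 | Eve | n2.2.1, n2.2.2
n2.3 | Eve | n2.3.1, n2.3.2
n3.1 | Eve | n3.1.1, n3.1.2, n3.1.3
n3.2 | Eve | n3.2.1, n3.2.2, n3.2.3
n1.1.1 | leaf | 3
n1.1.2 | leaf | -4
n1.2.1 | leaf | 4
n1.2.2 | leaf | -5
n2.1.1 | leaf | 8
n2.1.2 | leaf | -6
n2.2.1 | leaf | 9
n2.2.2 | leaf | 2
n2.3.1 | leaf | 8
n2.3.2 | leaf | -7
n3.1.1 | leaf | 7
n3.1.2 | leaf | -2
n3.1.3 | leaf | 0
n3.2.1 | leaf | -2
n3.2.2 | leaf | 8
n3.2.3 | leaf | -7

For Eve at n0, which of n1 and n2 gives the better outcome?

n1.1 (Eve): min(3, -4) = -4
n1.2 (Eve): min(4, -5) = -5
n1 (Chen): max(-4, -5) = -4
n2.1 (Eve): min(8, -6) = -6
n2.2 (Eve): min(9, 2) = 2
n2.3 (Eve): min(8, -7) = -7
n2 (Chen): max(-6, 2, -7) = 2
Eve prefers the lower value; n1=-4, n2=2. n1 is better since -4 < 2.

n1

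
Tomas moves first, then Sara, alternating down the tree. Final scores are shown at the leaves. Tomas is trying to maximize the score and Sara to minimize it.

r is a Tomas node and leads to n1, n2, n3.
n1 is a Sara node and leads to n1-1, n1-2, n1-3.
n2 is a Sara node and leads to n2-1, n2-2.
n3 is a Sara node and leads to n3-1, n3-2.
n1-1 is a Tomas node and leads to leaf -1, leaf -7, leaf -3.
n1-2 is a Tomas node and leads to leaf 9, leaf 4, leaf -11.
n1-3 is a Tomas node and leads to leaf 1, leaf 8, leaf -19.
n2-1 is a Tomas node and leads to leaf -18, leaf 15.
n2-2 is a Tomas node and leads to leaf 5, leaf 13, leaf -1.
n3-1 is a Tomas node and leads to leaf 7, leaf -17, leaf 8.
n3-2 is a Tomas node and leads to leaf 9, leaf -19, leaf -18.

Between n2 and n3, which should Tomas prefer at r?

n2

n2-1 (Tomas): max(-18, 15) = 15
n2-2 (Tomas): max(5, 13, -1) = 13
n2 (Sara): min(15, 13) = 13
n3-1 (Tomas): max(7, -17, 8) = 8
n3-2 (Tomas): max(9, -19, -18) = 9
n3 (Sara): min(8, 9) = 8
Tomas prefers the higher value; n2=13, n3=8. n2 is better since 13 > 8.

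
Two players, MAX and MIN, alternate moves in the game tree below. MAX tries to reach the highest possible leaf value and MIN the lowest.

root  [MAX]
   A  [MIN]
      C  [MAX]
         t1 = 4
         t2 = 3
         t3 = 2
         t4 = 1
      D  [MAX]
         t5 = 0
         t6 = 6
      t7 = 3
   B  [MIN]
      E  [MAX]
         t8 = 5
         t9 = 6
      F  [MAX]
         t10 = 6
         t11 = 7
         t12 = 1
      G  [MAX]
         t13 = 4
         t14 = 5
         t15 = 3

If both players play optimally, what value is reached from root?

5

C (MAX): max(4, 3, 2, 1) = 4
D (MAX): max(0, 6) = 6
A (MIN): min(4, 6, 3) = 3
E (MAX): max(5, 6) = 6
F (MAX): max(6, 7, 1) = 7
G (MAX): max(4, 5, 3) = 5
B (MIN): min(6, 7, 5) = 5
root (MAX): max(3, 5) = 5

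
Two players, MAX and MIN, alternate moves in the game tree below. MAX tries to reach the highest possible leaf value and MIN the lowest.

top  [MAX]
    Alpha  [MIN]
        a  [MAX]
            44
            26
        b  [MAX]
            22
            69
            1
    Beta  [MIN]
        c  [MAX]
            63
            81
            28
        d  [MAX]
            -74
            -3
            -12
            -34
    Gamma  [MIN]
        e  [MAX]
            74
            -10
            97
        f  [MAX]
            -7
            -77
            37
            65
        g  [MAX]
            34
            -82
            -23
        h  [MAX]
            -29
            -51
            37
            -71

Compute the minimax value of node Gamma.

e (MAX): max(74, -10, 97) = 97
f (MAX): max(-7, -77, 37, 65) = 65
g (MAX): max(34, -82, -23) = 34
h (MAX): max(-29, -51, 37, -71) = 37
Gamma (MIN): min(97, 65, 34, 37) = 34

34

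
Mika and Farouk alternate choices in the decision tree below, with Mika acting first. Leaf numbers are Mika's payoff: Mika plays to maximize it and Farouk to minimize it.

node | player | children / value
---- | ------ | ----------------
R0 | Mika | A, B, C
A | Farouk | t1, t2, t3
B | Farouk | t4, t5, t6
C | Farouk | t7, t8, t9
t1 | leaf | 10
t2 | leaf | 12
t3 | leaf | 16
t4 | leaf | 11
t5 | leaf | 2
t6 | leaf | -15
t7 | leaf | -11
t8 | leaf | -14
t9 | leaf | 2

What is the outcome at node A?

A (Farouk): min(10, 12, 16) = 10

10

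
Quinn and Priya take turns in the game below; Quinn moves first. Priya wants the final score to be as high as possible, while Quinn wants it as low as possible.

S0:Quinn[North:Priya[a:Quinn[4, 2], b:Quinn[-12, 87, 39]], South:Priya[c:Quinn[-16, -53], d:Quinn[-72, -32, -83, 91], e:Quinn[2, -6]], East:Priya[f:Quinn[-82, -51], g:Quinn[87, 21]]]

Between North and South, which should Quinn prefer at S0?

South

a (Quinn): min(4, 2) = 2
b (Quinn): min(-12, 87, 39) = -12
North (Priya): max(2, -12) = 2
c (Quinn): min(-16, -53) = -53
d (Quinn): min(-72, -32, -83, 91) = -83
e (Quinn): min(2, -6) = -6
South (Priya): max(-53, -83, -6) = -6
Quinn prefers the lower value; North=2, South=-6. South is better since -6 < 2.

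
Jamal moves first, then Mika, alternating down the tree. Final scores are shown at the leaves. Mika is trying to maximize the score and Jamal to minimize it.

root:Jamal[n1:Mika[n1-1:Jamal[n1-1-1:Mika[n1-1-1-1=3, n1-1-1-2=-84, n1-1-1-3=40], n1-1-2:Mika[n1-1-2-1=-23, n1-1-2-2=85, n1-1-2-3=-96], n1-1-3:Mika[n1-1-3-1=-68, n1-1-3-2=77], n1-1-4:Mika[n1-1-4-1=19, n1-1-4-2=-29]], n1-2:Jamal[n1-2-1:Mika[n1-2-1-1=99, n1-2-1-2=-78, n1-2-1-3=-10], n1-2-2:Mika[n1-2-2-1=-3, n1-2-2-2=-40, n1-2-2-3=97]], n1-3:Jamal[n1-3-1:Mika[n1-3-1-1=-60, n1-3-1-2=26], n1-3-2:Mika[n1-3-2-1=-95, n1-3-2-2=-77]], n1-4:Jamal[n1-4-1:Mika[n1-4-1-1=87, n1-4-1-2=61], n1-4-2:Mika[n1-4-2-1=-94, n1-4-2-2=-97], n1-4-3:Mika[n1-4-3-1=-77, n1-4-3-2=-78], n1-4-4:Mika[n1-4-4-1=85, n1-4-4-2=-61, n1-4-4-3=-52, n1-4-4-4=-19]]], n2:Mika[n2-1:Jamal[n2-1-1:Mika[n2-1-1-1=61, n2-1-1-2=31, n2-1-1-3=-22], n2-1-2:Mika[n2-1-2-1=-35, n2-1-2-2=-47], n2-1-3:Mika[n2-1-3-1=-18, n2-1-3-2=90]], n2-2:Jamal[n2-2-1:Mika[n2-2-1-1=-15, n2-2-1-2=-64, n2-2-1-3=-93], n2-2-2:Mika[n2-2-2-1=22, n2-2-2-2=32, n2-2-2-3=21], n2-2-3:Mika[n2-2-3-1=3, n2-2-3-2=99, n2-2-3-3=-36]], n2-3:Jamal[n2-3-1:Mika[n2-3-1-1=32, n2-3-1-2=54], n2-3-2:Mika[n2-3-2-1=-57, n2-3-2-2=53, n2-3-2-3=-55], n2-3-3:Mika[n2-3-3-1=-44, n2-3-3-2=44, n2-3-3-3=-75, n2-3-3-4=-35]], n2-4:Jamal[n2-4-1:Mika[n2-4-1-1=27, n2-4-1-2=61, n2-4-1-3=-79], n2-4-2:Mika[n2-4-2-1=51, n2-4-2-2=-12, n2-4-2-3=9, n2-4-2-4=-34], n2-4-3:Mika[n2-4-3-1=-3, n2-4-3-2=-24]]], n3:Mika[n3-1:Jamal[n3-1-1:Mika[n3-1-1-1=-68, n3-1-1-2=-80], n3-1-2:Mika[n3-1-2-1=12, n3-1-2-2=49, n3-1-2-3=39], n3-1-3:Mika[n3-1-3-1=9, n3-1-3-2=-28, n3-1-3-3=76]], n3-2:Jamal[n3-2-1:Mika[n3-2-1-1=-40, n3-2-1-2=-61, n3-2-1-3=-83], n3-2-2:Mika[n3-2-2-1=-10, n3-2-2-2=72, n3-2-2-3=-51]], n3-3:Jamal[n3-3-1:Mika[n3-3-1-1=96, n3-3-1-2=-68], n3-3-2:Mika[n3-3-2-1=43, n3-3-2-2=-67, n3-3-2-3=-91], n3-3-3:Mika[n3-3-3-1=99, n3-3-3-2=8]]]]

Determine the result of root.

43

n1-1-1 (Mika): max(3, -84, 40) = 40
n1-1-2 (Mika): max(-23, 85, -96) = 85
n1-1-3 (Mika): max(-68, 77) = 77
n1-1-4 (Mika): max(19, -29) = 19
n1-1 (Jamal): min(40, 85, 77, 19) = 19
n1-2-1 (Mika): max(99, -78, -10) = 99
n1-2-2 (Mika): max(-3, -40, 97) = 97
n1-2 (Jamal): min(99, 97) = 97
n1-3-1 (Mika): max(-60, 26) = 26
n1-3-2 (Mika): max(-95, -77) = -77
n1-3 (Jamal): min(26, -77) = -77
n1-4-1 (Mika): max(87, 61) = 87
n1-4-2 (Mika): max(-94, -97) = -94
n1-4-3 (Mika): max(-77, -78) = -77
n1-4-4 (Mika): max(85, -61, -52, -19) = 85
n1-4 (Jamal): min(87, -94, -77, 85) = -94
n1 (Mika): max(19, 97, -77, -94) = 97
n2-1-1 (Mika): max(61, 31, -22) = 61
n2-1-2 (Mika): max(-35, -47) = -35
n2-1-3 (Mika): max(-18, 90) = 90
n2-1 (Jamal): min(61, -35, 90) = -35
n2-2-1 (Mika): max(-15, -64, -93) = -15
n2-2-2 (Mika): max(22, 32, 21) = 32
n2-2-3 (Mika): max(3, 99, -36) = 99
n2-2 (Jamal): min(-15, 32, 99) = -15
n2-3-1 (Mika): max(32, 54) = 54
n2-3-2 (Mika): max(-57, 53, -55) = 53
n2-3-3 (Mika): max(-44, 44, -75, -35) = 44
n2-3 (Jamal): min(54, 53, 44) = 44
n2-4-1 (Mika): max(27, 61, -79) = 61
n2-4-2 (Mika): max(51, -12, 9, -34) = 51
n2-4-3 (Mika): max(-3, -24) = -3
n2-4 (Jamal): min(61, 51, -3) = -3
n2 (Mika): max(-35, -15, 44, -3) = 44
n3-1-1 (Mika): max(-68, -80) = -68
n3-1-2 (Mika): max(12, 49, 39) = 49
n3-1-3 (Mika): max(9, -28, 76) = 76
n3-1 (Jamal): min(-68, 49, 76) = -68
n3-2-1 (Mika): max(-40, -61, -83) = -40
n3-2-2 (Mika): max(-10, 72, -51) = 72
n3-2 (Jamal): min(-40, 72) = -40
n3-3-1 (Mika): max(96, -68) = 96
n3-3-2 (Mika): max(43, -67, -91) = 43
n3-3-3 (Mika): max(99, 8) = 99
n3-3 (Jamal): min(96, 43, 99) = 43
n3 (Mika): max(-68, -40, 43) = 43
root (Jamal): min(97, 44, 43) = 43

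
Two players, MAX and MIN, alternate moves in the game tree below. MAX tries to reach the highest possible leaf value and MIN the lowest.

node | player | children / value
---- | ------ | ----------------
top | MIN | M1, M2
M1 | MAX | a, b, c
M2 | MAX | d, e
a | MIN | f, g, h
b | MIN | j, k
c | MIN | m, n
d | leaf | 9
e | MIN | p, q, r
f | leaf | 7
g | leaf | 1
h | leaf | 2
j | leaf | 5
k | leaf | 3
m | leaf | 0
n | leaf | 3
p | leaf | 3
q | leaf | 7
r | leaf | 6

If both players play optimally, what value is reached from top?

a (MIN): min(7, 1, 2) = 1
b (MIN): min(5, 3) = 3
c (MIN): min(0, 3) = 0
M1 (MAX): max(1, 3, 0) = 3
e (MIN): min(3, 7, 6) = 3
M2 (MAX): max(9, 3) = 9
top (MIN): min(3, 9) = 3

3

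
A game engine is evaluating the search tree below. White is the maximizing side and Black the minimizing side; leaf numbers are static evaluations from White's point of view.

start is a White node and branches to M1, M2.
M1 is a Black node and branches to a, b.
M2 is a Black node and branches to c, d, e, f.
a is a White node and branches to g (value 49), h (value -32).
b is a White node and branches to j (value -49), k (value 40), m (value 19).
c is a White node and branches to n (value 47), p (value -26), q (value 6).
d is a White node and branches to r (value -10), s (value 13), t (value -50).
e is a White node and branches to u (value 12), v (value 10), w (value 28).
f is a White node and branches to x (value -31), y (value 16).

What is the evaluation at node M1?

40

a (White): max(49, -32) = 49
b (White): max(-49, 40, 19) = 40
M1 (Black): min(49, 40) = 40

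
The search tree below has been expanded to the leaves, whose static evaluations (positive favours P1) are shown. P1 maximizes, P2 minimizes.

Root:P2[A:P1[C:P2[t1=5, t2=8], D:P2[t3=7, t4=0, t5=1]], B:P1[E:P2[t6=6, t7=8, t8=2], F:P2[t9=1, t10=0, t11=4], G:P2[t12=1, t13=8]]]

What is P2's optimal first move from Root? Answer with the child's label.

B

C (P2): min(5, 8) = 5
D (P2): min(7, 0, 1) = 0
A (P1): max(5, 0) = 5
E (P2): min(6, 8, 2) = 2
F (P2): min(1, 0, 4) = 0
G (P2): min(1, 8) = 1
B (P1): max(2, 0, 1) = 2
Root (P2): min(5, 2) = 2
P2 at Root wants the lowest of {A=5, B=2}, so chooses B.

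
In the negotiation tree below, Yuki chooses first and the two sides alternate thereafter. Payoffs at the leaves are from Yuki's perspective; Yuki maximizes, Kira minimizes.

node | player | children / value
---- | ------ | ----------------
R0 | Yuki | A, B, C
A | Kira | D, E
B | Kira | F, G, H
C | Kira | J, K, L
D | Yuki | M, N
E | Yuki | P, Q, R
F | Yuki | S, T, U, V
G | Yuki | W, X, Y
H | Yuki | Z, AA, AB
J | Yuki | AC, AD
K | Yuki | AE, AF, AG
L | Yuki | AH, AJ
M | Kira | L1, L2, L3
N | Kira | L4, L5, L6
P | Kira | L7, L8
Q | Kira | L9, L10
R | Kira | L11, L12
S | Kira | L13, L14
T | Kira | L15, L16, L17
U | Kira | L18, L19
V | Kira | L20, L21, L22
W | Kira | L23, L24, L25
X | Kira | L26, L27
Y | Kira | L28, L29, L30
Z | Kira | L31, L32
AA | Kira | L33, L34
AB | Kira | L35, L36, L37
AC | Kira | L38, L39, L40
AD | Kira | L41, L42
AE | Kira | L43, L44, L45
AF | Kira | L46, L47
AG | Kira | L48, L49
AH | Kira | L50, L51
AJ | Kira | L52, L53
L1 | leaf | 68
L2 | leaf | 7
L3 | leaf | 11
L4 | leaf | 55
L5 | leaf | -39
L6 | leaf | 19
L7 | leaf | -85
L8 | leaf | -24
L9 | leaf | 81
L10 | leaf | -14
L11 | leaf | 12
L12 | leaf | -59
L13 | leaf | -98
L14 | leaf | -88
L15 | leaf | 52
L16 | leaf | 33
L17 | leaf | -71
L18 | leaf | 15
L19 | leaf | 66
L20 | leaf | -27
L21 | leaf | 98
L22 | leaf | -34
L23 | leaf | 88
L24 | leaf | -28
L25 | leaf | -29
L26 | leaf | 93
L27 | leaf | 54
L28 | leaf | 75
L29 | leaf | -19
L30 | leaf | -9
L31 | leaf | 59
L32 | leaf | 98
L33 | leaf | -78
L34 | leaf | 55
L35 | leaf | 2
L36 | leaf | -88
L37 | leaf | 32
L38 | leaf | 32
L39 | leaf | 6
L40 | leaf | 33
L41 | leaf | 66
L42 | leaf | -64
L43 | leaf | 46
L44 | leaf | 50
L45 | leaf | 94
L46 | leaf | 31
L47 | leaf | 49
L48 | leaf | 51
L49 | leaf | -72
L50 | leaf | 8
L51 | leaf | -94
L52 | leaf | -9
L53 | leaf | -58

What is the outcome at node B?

S (Kira): min(-98, -88) = -98
T (Kira): min(52, 33, -71) = -71
U (Kira): min(15, 66) = 15
V (Kira): min(-27, 98, -34) = -34
F (Yuki): max(-98, -71, 15, -34) = 15
W (Kira): min(88, -28, -29) = -29
X (Kira): min(93, 54) = 54
Y (Kira): min(75, -19, -9) = -19
G (Yuki): max(-29, 54, -19) = 54
Z (Kira): min(59, 98) = 59
AA (Kira): min(-78, 55) = -78
AB (Kira): min(2, -88, 32) = -88
H (Yuki): max(59, -78, -88) = 59
B (Kira): min(15, 54, 59) = 15

15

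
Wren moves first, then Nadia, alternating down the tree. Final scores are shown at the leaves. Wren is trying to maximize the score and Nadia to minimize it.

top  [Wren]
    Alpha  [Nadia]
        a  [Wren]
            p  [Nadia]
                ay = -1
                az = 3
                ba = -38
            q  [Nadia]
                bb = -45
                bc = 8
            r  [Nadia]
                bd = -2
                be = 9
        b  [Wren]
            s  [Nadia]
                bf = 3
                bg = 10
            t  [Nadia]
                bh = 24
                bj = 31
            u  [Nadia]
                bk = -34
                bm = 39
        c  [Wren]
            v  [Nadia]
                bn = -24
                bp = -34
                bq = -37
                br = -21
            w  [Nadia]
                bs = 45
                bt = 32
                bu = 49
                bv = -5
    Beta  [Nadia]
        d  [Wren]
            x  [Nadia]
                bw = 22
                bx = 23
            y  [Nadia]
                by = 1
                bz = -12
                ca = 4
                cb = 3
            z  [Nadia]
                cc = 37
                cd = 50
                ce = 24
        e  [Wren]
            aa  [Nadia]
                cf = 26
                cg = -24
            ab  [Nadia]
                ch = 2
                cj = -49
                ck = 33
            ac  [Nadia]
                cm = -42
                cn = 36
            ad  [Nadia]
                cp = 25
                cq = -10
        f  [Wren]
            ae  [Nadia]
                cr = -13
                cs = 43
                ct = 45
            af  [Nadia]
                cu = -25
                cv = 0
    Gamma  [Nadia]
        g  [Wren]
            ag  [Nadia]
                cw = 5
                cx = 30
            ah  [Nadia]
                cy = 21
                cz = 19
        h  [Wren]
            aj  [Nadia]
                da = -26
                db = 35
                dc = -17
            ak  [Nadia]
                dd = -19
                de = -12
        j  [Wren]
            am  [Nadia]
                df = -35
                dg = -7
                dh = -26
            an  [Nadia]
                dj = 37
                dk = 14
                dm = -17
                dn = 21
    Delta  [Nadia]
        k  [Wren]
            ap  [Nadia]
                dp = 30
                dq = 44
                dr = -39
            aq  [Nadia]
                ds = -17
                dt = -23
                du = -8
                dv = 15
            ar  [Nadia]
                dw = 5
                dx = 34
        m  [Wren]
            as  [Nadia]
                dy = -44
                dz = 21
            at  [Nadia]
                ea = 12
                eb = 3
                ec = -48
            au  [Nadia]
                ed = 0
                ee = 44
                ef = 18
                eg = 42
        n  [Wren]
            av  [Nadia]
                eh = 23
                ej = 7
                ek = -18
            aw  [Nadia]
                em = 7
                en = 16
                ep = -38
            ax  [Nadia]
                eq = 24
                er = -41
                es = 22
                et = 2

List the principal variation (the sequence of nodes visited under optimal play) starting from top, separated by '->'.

top -> Alpha -> c -> w -> bv

p (Nadia): min(-1, 3, -38) = -38
q (Nadia): min(-45, 8) = -45
r (Nadia): min(-2, 9) = -2
a (Wren): max(-38, -45, -2) = -2
s (Nadia): min(3, 10) = 3
t (Nadia): min(24, 31) = 24
u (Nadia): min(-34, 39) = -34
b (Wren): max(3, 24, -34) = 24
v (Nadia): min(-24, -34, -37, -21) = -37
w (Nadia): min(45, 32, 49, -5) = -5
c (Wren): max(-37, -5) = -5
Alpha (Nadia): min(-2, 24, -5) = -5
x (Nadia): min(22, 23) = 22
y (Nadia): min(1, -12, 4, 3) = -12
z (Nadia): min(37, 50, 24) = 24
d (Wren): max(22, -12, 24) = 24
aa (Nadia): min(26, -24) = -24
ab (Nadia): min(2, -49, 33) = -49
ac (Nadia): min(-42, 36) = -42
ad (Nadia): min(25, -10) = -10
e (Wren): max(-24, -49, -42, -10) = -10
ae (Nadia): min(-13, 43, 45) = -13
af (Nadia): min(-25, 0) = -25
f (Wren): max(-13, -25) = -13
Beta (Nadia): min(24, -10, -13) = -13
ag (Nadia): min(5, 30) = 5
ah (Nadia): min(21, 19) = 19
g (Wren): max(5, 19) = 19
aj (Nadia): min(-26, 35, -17) = -26
ak (Nadia): min(-19, -12) = -19
h (Wren): max(-26, -19) = -19
am (Nadia): min(-35, -7, -26) = -35
an (Nadia): min(37, 14, -17, 21) = -17
j (Wren): max(-35, -17) = -17
Gamma (Nadia): min(19, -19, -17) = -19
ap (Nadia): min(30, 44, -39) = -39
aq (Nadia): min(-17, -23, -8, 15) = -23
ar (Nadia): min(5, 34) = 5
k (Wren): max(-39, -23, 5) = 5
as (Nadia): min(-44, 21) = -44
at (Nadia): min(12, 3, -48) = -48
au (Nadia): min(0, 44, 18, 42) = 0
m (Wren): max(-44, -48, 0) = 0
av (Nadia): min(23, 7, -18) = -18
aw (Nadia): min(7, 16, -38) = -38
ax (Nadia): min(24, -41, 22, 2) = -41
n (Wren): max(-18, -38, -41) = -18
Delta (Nadia): min(5, 0, -18) = -18
top (Wren): max(-5, -13, -19, -18) = -5
At top, Wren picks Alpha (highest: -5).
At Alpha, Nadia picks c (lowest: -5).
At c, Wren picks w (highest: -5).
At w, Nadia picks bv (lowest: -5).
Terminal value -5.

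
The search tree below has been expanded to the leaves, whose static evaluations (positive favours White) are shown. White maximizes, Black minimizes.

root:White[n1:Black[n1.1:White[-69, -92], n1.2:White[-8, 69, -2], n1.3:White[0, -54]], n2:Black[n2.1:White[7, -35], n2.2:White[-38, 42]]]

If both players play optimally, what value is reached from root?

n1.1 (White): max(-69, -92) = -69
n1.2 (White): max(-8, 69, -2) = 69
n1.3 (White): max(0, -54) = 0
n1 (Black): min(-69, 69, 0) = -69
n2.1 (White): max(7, -35) = 7
n2.2 (White): max(-38, 42) = 42
n2 (Black): min(7, 42) = 7
root (White): max(-69, 7) = 7

7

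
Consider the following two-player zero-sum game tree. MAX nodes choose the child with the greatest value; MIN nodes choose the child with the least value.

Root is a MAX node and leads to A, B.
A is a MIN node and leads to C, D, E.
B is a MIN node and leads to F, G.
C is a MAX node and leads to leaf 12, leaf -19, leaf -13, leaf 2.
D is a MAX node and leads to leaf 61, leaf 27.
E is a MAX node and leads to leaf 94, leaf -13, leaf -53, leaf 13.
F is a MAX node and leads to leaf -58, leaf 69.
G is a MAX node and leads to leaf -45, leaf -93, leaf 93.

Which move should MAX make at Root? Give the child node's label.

C (MAX): max(12, -19, -13, 2) = 12
D (MAX): max(61, 27) = 61
E (MAX): max(94, -13, -53, 13) = 94
A (MIN): min(12, 61, 94) = 12
F (MAX): max(-58, 69) = 69
G (MAX): max(-45, -93, 93) = 93
B (MIN): min(69, 93) = 69
Root (MAX): max(12, 69) = 69
MAX at Root wants the highest of {A=12, B=69}, so chooses B.

B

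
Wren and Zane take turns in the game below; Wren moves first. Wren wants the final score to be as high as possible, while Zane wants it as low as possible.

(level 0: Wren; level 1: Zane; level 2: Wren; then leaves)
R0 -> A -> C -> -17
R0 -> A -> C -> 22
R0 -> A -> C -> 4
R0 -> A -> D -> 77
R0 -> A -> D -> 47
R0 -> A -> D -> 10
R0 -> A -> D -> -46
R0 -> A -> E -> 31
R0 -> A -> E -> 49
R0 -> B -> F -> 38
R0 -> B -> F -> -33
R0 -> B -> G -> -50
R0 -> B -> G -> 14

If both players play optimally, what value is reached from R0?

22

C (Wren): max(-17, 22, 4) = 22
D (Wren): max(77, 47, 10, -46) = 77
E (Wren): max(31, 49) = 49
A (Zane): min(22, 77, 49) = 22
F (Wren): max(38, -33) = 38
G (Wren): max(-50, 14) = 14
B (Zane): min(38, 14) = 14
R0 (Wren): max(22, 14) = 22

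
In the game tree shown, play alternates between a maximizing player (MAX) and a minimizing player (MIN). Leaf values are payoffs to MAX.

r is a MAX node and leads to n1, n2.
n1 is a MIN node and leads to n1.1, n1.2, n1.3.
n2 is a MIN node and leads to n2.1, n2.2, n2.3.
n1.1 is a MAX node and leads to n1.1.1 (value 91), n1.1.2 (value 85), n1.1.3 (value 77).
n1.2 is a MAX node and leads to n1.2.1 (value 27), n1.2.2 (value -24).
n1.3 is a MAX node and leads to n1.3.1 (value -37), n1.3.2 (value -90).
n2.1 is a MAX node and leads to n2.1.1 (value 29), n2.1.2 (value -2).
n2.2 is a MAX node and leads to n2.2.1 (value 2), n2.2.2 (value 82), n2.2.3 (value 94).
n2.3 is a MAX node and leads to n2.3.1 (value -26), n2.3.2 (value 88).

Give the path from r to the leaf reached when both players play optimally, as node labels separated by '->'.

n1.1 (MAX): max(91, 85, 77) = 91
n1.2 (MAX): max(27, -24) = 27
n1.3 (MAX): max(-37, -90) = -37
n1 (MIN): min(91, 27, -37) = -37
n2.1 (MAX): max(29, -2) = 29
n2.2 (MAX): max(2, 82, 94) = 94
n2.3 (MAX): max(-26, 88) = 88
n2 (MIN): min(29, 94, 88) = 29
r (MAX): max(-37, 29) = 29
At r, MAX picks n2 (highest: 29).
At n2, MIN picks n2.1 (lowest: 29).
At n2.1, MAX picks n2.1.1 (highest: 29).
Terminal value 29.

r -> n2 -> n2.1 -> n2.1.1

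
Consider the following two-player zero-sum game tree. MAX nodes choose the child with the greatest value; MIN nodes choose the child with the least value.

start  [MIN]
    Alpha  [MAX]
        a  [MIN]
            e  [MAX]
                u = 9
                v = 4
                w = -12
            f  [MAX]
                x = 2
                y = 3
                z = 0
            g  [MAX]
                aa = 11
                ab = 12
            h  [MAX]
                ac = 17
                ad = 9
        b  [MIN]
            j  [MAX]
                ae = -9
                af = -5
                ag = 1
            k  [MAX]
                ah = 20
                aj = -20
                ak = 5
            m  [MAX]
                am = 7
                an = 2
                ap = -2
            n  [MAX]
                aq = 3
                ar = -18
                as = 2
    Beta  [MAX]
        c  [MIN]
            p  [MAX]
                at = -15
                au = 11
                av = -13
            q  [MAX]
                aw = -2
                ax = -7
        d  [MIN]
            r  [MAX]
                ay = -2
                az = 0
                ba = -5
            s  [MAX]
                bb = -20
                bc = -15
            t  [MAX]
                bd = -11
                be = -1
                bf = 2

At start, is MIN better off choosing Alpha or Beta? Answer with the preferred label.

e (MAX): max(9, 4, -12) = 9
f (MAX): max(2, 3, 0) = 3
g (MAX): max(11, 12) = 12
h (MAX): max(17, 9) = 17
a (MIN): min(9, 3, 12, 17) = 3
j (MAX): max(-9, -5, 1) = 1
k (MAX): max(20, -20, 5) = 20
m (MAX): max(7, 2, -2) = 7
n (MAX): max(3, -18, 2) = 3
b (MIN): min(1, 20, 7, 3) = 1
Alpha (MAX): max(3, 1) = 3
p (MAX): max(-15, 11, -13) = 11
q (MAX): max(-2, -7) = -2
c (MIN): min(11, -2) = -2
r (MAX): max(-2, 0, -5) = 0
s (MAX): max(-20, -15) = -15
t (MAX): max(-11, -1, 2) = 2
d (MIN): min(0, -15, 2) = -15
Beta (MAX): max(-2, -15) = -2
MIN prefers the lower value; Alpha=3, Beta=-2. Beta is better since -2 < 3.

Beta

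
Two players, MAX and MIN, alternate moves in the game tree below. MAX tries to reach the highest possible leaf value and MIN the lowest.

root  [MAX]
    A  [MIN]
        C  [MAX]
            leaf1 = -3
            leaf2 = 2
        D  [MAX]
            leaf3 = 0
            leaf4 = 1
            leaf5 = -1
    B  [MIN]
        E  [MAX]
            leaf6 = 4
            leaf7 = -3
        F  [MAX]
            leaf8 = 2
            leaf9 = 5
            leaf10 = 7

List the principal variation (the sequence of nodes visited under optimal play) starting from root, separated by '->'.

C (MAX): max(-3, 2) = 2
D (MAX): max(0, 1, -1) = 1
A (MIN): min(2, 1) = 1
E (MAX): max(4, -3) = 4
F (MAX): max(2, 5, 7) = 7
B (MIN): min(4, 7) = 4
root (MAX): max(1, 4) = 4
At root, MAX picks B (highest: 4).
At B, MIN picks E (lowest: 4).
At E, MAX picks leaf6 (highest: 4).
Terminal value 4.

root -> B -> E -> leaf6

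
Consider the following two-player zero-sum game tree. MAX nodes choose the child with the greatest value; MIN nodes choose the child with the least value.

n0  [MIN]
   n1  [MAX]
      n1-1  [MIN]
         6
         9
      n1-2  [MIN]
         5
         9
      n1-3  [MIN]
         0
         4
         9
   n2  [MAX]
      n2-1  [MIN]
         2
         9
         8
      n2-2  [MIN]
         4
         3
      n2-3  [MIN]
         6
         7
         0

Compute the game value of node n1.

6

n1-1 (MIN): min(6, 9) = 6
n1-2 (MIN): min(5, 9) = 5
n1-3 (MIN): min(0, 4, 9) = 0
n1 (MAX): max(6, 5, 0) = 6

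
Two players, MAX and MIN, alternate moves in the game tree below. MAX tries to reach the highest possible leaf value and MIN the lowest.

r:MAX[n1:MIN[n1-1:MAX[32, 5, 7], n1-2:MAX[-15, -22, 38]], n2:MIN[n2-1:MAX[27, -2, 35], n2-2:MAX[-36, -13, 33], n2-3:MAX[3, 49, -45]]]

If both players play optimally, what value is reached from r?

33

n1-1 (MAX): max(32, 5, 7) = 32
n1-2 (MAX): max(-15, -22, 38) = 38
n1 (MIN): min(32, 38) = 32
n2-1 (MAX): max(27, -2, 35) = 35
n2-2 (MAX): max(-36, -13, 33) = 33
n2-3 (MAX): max(3, 49, -45) = 49
n2 (MIN): min(35, 33, 49) = 33
r (MAX): max(32, 33) = 33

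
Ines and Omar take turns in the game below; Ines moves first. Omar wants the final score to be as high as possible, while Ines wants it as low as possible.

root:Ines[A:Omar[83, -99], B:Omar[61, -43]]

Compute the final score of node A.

83

A (Omar): max(83, -99) = 83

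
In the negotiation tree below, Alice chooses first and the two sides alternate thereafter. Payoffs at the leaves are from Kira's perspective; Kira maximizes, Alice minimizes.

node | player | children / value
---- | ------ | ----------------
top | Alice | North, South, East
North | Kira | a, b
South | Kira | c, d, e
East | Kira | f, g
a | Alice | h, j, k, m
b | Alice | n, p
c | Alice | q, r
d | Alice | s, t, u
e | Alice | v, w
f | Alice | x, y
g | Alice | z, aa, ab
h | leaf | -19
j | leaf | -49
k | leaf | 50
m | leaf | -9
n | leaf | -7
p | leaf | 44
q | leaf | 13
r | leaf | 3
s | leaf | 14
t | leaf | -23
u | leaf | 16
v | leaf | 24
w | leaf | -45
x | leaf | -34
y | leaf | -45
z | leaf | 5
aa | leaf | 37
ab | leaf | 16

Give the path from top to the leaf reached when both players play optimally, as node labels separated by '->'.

top -> North -> b -> n

a (Alice): min(-19, -49, 50, -9) = -49
b (Alice): min(-7, 44) = -7
North (Kira): max(-49, -7) = -7
c (Alice): min(13, 3) = 3
d (Alice): min(14, -23, 16) = -23
e (Alice): min(24, -45) = -45
South (Kira): max(3, -23, -45) = 3
f (Alice): min(-34, -45) = -45
g (Alice): min(5, 37, 16) = 5
East (Kira): max(-45, 5) = 5
top (Alice): min(-7, 3, 5) = -7
At top, Alice picks North (lowest: -7).
At North, Kira picks b (highest: -7).
At b, Alice picks n (lowest: -7).
Terminal value -7.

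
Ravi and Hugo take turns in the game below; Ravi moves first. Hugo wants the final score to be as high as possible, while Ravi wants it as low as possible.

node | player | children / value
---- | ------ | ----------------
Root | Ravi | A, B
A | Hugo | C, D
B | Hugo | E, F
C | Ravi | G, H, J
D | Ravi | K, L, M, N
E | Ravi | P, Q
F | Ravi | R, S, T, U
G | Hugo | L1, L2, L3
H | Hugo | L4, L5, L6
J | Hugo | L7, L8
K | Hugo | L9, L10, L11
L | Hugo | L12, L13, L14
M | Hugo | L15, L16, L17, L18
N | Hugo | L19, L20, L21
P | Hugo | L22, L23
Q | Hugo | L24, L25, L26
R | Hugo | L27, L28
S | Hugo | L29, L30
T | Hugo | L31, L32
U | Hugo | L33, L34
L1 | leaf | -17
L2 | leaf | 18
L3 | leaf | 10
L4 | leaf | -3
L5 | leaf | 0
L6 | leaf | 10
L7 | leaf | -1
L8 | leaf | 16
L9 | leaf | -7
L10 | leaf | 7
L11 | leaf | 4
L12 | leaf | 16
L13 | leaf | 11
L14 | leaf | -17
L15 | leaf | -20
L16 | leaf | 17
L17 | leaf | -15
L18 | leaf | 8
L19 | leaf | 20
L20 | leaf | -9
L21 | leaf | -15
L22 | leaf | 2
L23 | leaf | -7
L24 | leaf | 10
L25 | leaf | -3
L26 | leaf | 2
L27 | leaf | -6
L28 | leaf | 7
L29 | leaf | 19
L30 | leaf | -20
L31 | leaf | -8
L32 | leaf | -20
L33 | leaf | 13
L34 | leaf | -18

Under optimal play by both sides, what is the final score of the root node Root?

G (Hugo): max(-17, 18, 10) = 18
H (Hugo): max(-3, 0, 10) = 10
J (Hugo): max(-1, 16) = 16
C (Ravi): min(18, 10, 16) = 10
K (Hugo): max(-7, 7, 4) = 7
L (Hugo): max(16, 11, -17) = 16
M (Hugo): max(-20, 17, -15, 8) = 17
N (Hugo): max(20, -9, -15) = 20
D (Ravi): min(7, 16, 17, 20) = 7
A (Hugo): max(10, 7) = 10
P (Hugo): max(2, -7) = 2
Q (Hugo): max(10, -3, 2) = 10
E (Ravi): min(2, 10) = 2
R (Hugo): max(-6, 7) = 7
S (Hugo): max(19, -20) = 19
T (Hugo): max(-8, -20) = -8
U (Hugo): max(13, -18) = 13
F (Ravi): min(7, 19, -8, 13) = -8
B (Hugo): max(2, -8) = 2
Root (Ravi): min(10, 2) = 2

2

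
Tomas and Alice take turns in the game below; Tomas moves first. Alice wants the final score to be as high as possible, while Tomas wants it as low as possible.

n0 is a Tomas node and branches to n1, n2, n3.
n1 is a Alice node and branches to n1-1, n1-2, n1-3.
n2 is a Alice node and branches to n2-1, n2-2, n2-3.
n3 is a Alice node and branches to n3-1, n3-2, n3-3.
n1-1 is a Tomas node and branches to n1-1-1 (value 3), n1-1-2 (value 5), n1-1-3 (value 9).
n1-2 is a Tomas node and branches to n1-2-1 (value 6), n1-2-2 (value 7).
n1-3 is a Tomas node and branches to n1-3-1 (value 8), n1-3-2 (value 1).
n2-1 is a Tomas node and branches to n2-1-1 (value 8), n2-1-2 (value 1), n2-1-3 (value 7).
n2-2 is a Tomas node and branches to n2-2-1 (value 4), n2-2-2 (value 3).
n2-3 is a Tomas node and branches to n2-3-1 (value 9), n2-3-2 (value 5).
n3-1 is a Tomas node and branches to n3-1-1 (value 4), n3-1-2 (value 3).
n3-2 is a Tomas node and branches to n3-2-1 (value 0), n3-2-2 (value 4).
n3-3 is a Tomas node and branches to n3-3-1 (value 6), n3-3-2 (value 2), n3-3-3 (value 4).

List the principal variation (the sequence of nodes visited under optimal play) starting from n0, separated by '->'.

n1-1 (Tomas): min(3, 5, 9) = 3
n1-2 (Tomas): min(6, 7) = 6
n1-3 (Tomas): min(8, 1) = 1
n1 (Alice): max(3, 6, 1) = 6
n2-1 (Tomas): min(8, 1, 7) = 1
n2-2 (Tomas): min(4, 3) = 3
n2-3 (Tomas): min(9, 5) = 5
n2 (Alice): max(1, 3, 5) = 5
n3-1 (Tomas): min(4, 3) = 3
n3-2 (Tomas): min(0, 4) = 0
n3-3 (Tomas): min(6, 2, 4) = 2
n3 (Alice): max(3, 0, 2) = 3
n0 (Tomas): min(6, 5, 3) = 3
At n0, Tomas picks n3 (lowest: 3).
At n3, Alice picks n3-1 (highest: 3).
At n3-1, Tomas picks n3-1-2 (lowest: 3).
Terminal value 3.

n0 -> n3 -> n3-1 -> n3-1-2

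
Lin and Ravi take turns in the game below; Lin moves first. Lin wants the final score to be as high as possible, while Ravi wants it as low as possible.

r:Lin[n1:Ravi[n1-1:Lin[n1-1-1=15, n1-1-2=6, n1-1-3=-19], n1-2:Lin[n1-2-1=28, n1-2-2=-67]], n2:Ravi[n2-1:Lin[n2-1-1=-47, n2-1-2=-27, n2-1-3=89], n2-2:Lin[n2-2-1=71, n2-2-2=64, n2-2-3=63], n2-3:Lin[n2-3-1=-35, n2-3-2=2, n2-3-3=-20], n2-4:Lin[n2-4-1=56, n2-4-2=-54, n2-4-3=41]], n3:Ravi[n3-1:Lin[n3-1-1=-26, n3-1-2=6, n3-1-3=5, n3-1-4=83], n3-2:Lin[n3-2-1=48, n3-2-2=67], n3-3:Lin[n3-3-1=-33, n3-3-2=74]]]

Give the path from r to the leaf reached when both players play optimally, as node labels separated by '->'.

r -> n3 -> n3-2 -> n3-2-2

n1-1 (Lin): max(15, 6, -19) = 15
n1-2 (Lin): max(28, -67) = 28
n1 (Ravi): min(15, 28) = 15
n2-1 (Lin): max(-47, -27, 89) = 89
n2-2 (Lin): max(71, 64, 63) = 71
n2-3 (Lin): max(-35, 2, -20) = 2
n2-4 (Lin): max(56, -54, 41) = 56
n2 (Ravi): min(89, 71, 2, 56) = 2
n3-1 (Lin): max(-26, 6, 5, 83) = 83
n3-2 (Lin): max(48, 67) = 67
n3-3 (Lin): max(-33, 74) = 74
n3 (Ravi): min(83, 67, 74) = 67
r (Lin): max(15, 2, 67) = 67
At r, Lin picks n3 (highest: 67).
At n3, Ravi picks n3-2 (lowest: 67).
At n3-2, Lin picks n3-2-2 (highest: 67).
Terminal value 67.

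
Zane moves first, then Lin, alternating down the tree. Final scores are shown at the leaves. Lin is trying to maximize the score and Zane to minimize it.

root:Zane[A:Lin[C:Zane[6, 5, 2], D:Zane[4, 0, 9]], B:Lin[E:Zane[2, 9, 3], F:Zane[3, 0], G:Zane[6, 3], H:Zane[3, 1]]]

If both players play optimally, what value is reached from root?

2

C (Zane): min(6, 5, 2) = 2
D (Zane): min(4, 0, 9) = 0
A (Lin): max(2, 0) = 2
E (Zane): min(2, 9, 3) = 2
F (Zane): min(3, 0) = 0
G (Zane): min(6, 3) = 3
H (Zane): min(3, 1) = 1
B (Lin): max(2, 0, 3, 1) = 3
root (Zane): min(2, 3) = 2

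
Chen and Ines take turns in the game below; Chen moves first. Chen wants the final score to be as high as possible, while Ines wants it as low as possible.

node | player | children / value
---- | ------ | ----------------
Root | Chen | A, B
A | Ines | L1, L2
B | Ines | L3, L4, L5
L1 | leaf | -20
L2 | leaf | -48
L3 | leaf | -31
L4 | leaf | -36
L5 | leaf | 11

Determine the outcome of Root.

-36

A (Ines): min(-20, -48) = -48
B (Ines): min(-31, -36, 11) = -36
Root (Chen): max(-48, -36) = -36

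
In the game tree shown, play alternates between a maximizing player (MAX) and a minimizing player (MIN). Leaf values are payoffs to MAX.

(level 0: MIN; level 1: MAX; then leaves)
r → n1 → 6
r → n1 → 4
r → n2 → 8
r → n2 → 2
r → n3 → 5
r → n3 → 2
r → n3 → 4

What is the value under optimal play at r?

n1 (MAX): max(6, 4) = 6
n2 (MAX): max(8, 2) = 8
n3 (MAX): max(5, 2, 4) = 5
r (MIN): min(6, 8, 5) = 5

5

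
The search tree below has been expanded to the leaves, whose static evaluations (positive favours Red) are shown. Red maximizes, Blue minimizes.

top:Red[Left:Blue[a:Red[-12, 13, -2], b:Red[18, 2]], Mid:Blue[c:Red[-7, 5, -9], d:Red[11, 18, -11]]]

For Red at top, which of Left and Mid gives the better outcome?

Left

a (Red): max(-12, 13, -2) = 13
b (Red): max(18, 2) = 18
Left (Blue): min(13, 18) = 13
c (Red): max(-7, 5, -9) = 5
d (Red): max(11, 18, -11) = 18
Mid (Blue): min(5, 18) = 5
Red prefers the higher value; Left=13, Mid=5. Left is better since 13 > 5.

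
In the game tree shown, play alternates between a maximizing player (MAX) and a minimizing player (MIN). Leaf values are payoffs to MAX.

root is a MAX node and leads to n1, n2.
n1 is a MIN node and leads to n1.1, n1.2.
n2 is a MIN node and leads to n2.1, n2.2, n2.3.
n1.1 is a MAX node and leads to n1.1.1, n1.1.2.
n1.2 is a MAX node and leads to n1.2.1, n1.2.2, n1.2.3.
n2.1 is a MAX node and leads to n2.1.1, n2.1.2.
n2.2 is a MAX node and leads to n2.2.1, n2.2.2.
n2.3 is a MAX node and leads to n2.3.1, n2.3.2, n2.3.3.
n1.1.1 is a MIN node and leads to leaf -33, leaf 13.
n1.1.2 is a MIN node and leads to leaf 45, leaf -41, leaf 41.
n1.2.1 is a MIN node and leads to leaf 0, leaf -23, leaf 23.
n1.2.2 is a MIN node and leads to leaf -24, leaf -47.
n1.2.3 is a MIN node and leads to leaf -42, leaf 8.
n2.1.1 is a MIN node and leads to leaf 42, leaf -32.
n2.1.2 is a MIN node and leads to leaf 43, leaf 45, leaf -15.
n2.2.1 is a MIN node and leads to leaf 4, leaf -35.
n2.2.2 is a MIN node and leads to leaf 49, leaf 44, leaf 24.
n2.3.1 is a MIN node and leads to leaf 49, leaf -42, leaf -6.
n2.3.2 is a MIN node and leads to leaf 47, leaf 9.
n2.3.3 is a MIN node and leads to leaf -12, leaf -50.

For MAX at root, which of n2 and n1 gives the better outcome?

n2.1.1 (MIN): min(42, -32) = -32
n2.1.2 (MIN): min(43, 45, -15) = -15
n2.1 (MAX): max(-32, -15) = -15
n2.2.1 (MIN): min(4, -35) = -35
n2.2.2 (MIN): min(49, 44, 24) = 24
n2.2 (MAX): max(-35, 24) = 24
n2.3.1 (MIN): min(49, -42, -6) = -42
n2.3.2 (MIN): min(47, 9) = 9
n2.3.3 (MIN): min(-12, -50) = -50
n2.3 (MAX): max(-42, 9, -50) = 9
n2 (MIN): min(-15, 24, 9) = -15
n1.1.1 (MIN): min(-33, 13) = -33
n1.1.2 (MIN): min(45, -41, 41) = -41
n1.1 (MAX): max(-33, -41) = -33
n1.2.1 (MIN): min(0, -23, 23) = -23
n1.2.2 (MIN): min(-24, -47) = -47
n1.2.3 (MIN): min(-42, 8) = -42
n1.2 (MAX): max(-23, -47, -42) = -23
n1 (MIN): min(-33, -23) = -33
MAX prefers the higher value; n2=-15, n1=-33. n2 is better since -15 > -33.

n2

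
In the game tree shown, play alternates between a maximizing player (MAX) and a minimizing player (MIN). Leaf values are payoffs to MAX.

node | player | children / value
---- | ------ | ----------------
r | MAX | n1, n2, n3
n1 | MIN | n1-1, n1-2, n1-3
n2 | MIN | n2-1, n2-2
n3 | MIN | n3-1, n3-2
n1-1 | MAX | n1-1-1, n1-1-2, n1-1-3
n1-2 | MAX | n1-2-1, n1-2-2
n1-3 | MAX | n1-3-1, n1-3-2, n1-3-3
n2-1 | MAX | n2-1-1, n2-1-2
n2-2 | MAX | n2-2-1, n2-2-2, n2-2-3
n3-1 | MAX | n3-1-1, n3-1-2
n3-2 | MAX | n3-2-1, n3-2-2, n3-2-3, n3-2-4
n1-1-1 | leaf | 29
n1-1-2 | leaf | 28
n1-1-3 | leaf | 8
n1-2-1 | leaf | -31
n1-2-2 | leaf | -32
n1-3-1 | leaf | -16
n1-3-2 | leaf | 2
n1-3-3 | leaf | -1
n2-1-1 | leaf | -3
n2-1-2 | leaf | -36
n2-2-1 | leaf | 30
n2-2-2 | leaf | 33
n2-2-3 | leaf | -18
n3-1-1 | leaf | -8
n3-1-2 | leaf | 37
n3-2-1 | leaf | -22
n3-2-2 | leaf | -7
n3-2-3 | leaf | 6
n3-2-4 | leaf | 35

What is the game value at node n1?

n1-1 (MAX): max(29, 28, 8) = 29
n1-2 (MAX): max(-31, -32) = -31
n1-3 (MAX): max(-16, 2, -1) = 2
n1 (MIN): min(29, -31, 2) = -31

-31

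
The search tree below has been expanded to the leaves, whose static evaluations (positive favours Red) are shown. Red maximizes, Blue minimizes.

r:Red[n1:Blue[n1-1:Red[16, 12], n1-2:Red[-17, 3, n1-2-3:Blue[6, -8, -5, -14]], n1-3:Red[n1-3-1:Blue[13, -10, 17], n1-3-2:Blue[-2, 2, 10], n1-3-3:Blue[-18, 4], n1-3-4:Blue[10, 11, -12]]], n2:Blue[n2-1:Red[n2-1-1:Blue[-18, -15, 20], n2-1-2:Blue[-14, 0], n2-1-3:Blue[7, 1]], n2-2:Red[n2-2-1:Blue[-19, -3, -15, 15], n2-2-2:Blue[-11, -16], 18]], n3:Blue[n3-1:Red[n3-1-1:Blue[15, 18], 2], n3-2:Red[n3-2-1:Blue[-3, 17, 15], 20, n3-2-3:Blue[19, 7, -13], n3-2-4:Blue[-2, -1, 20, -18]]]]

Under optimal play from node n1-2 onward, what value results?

n1-2-3 (Blue): min(6, -8, -5, -14) = -14
n1-2 (Red): max(-17, 3, -14) = 3

3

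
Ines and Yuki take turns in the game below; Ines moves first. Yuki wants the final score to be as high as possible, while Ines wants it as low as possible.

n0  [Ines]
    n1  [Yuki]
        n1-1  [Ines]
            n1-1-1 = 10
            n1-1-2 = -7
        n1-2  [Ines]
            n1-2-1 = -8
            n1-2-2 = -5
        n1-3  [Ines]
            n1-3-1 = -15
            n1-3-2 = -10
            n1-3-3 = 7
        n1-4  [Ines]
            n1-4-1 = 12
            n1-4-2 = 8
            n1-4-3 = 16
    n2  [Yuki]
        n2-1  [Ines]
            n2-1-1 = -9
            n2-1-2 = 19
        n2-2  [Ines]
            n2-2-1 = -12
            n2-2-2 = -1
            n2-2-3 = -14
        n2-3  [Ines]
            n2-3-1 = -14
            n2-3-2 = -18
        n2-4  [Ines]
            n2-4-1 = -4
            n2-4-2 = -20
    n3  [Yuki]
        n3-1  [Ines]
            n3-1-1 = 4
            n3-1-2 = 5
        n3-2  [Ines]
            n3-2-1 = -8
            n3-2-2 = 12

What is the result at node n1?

8

n1-1 (Ines): min(10, -7) = -7
n1-2 (Ines): min(-8, -5) = -8
n1-3 (Ines): min(-15, -10, 7) = -15
n1-4 (Ines): min(12, 8, 16) = 8
n1 (Yuki): max(-7, -8, -15, 8) = 8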